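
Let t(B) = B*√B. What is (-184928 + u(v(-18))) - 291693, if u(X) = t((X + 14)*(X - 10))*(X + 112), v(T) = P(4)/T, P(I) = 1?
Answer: -476621 - 91543465*I*√45431/104976 ≈ -4.7662e+5 - 1.8587e+5*I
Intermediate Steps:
t(B) = B^(3/2)
v(T) = 1/T
u(X) = ((-10 + X)*(14 + X))^(3/2)*(112 + X) (u(X) = ((X + 14)*(X - 10))^(3/2)*(X + 112) = ((14 + X)*(-10 + X))^(3/2)*(112 + X) = ((-10 + X)*(14 + X))^(3/2)*(112 + X))
(-184928 + u(v(-18))) - 291693 = (-184928 + (-140 + (1/(-18))² + 4/(-18))^(3/2)*(112 + 1/(-18))) - 291693 = (-184928 + (-140 + (-1/18)² + 4*(-1/18))^(3/2)*(112 - 1/18)) - 291693 = (-184928 + (-140 + 1/324 - 2/9)^(3/2)*(2015/18)) - 291693 = (-184928 + (-45431/324)^(3/2)*(2015/18)) - 291693 = (-184928 - 45431*I*√45431/5832*(2015/18)) - 291693 = (-184928 - 91543465*I*√45431/104976) - 291693 = -476621 - 91543465*I*√45431/104976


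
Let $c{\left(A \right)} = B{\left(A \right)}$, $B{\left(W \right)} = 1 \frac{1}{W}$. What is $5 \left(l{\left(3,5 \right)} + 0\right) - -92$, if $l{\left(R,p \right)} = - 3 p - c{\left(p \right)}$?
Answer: $16$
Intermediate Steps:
$B{\left(W \right)} = \frac{1}{W}$
$c{\left(A \right)} = \frac{1}{A}$
$l{\left(R,p \right)} = - \frac{1}{p} - 3 p$ ($l{\left(R,p \right)} = - 3 p - \frac{1}{p} = - \frac{1}{p} - 3 p$)
$5 \left(l{\left(3,5 \right)} + 0\right) - -92 = 5 \left(\left(- \frac{1}{5} - 15\right) + 0\right) - -92 = 5 \left(\left(\left(-1\right) \frac{1}{5} - 15\right) + 0\right) + 92 = 5 \left(\left(- \frac{1}{5} - 15\right) + 0\right) + 92 = 5 \left(- \frac{76}{5} + 0\right) + 92 = 5 \left(- \frac{76}{5}\right) + 92 = -76 + 92 = 16$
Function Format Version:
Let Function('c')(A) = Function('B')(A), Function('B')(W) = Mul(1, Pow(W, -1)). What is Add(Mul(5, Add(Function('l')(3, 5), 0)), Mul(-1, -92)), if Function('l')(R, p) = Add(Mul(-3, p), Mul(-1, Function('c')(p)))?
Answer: 16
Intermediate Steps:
Function('B')(W) = Pow(W, -1)
Function('c')(A) = Pow(A, -1)
Function('l')(R, p) = Add(Mul(-1, Pow(p, -1)), Mul(-3, p)) (Function('l')(R, p) = Add(Mul(-3, p), Mul(-1, Pow(p, -1))) = Add(Mul(-1, Pow(p, -1)), Mul(-3, p)))
Add(Mul(5, Add(Function('l')(3, 5), 0)), Mul(-1, -92)) = Add(Mul(5, Add(Add(Mul(-1, Pow(5, -1)), Mul(-3, 5)), 0)), Mul(-1, -92)) = Add(Mul(5, Add(Add(Mul(-1, Rational(1, 5)), -15), 0)), 92) = Add(Mul(5, Add(Add(Rational(-1, 5), -15), 0)), 92) = Add(Mul(5, Add(Rational(-76, 5), 0)), 92) = Add(Mul(5, Rational(-76, 5)), 92) = Add(-76, 92) = 16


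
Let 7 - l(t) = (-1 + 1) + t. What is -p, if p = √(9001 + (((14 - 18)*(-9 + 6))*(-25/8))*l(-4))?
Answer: -√34354/2 ≈ -92.674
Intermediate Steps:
l(t) = 7 - t (l(t) = 7 - ((-1 + 1) + t) = 7 - (0 + t) = 7 - t)
p = √34354/2 (p = √(9001 + (((14 - 18)*(-9 + 6))*(-25/8))*(7 - 1*(-4))) = √(9001 + ((-4*(-3))*(-25*⅛))*(7 + 4)) = √(9001 + (12*(-25/8))*11) = √(9001 - 75/2*11) = √(9001 - 825/2) = √(17177/2) = √34354/2 ≈ 92.674)
-p = -√34354/2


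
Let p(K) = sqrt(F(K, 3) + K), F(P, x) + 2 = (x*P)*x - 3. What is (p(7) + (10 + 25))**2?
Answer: (35 + sqrt(65))**2 ≈ 1854.4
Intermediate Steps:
F(P, x) = -5 + P*x**2 (F(P, x) = -2 + ((x*P)*x - 3) = -2 + ((P*x)*x - 3) = -2 + (P*x**2 - 3) = -2 + (-3 + P*x**2) = -5 + P*x**2)
p(K) = sqrt(-5 + 10*K) (p(K) = sqrt((-5 + K*3**2) + K) = sqrt((-5 + K*9) + K) = sqrt((-5 + 9*K) + K) = sqrt(-5 + 10*K))
(p(7) + (10 + 25))**2 = (sqrt(-5 + 10*7) + (10 + 25))**2 = (sqrt(-5 + 70) + 35)**2 = (sqrt(65) + 35)**2 = (35 + sqrt(65))**2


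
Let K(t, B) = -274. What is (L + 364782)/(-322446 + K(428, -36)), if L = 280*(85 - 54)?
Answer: -186731/161360 ≈ -1.1572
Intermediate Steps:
L = 8680 (L = 280*31 = 8680)
(L + 364782)/(-322446 + K(428, -36)) = (8680 + 364782)/(-322446 - 274) = 373462/(-322720) = 373462*(-1/322720) = -186731/161360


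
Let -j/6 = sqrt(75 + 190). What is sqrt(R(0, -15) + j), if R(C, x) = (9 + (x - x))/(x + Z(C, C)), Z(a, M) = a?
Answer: sqrt(-15 - 150*sqrt(265))/5 ≈ 9.9133*I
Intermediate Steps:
R(C, x) = 9/(C + x) (R(C, x) = (9 + (x - x))/(x + C) = (9 + 0)/(C + x) = 9/(C + x))
j = -6*sqrt(265) (j = -6*sqrt(75 + 190) = -6*sqrt(265) ≈ -97.673)
sqrt(R(0, -15) + j) = sqrt(9/(0 - 15) - 6*sqrt(265)) = sqrt(9/(-15) - 6*sqrt(265)) = sqrt(9*(-1/15) - 6*sqrt(265)) = sqrt(-3/5 - 6*sqrt(265))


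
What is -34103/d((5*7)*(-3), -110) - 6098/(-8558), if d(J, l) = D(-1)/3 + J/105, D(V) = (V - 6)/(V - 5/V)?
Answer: 1751178775/81301 ≈ 21539.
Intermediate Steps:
D(V) = (-6 + V)/(V - 5/V)
d(J, l) = -7/12 + J/105 (d(J, l) = -(-6 - 1)/(-5 + (-1)**2)/3 + J/105 = -1*(-7)/(-5 + 1)*(1/3) + J*(1/105) = -1*(-7)/(-4)*(1/3) + J/105 = -1*(-1/4)*(-7)*(1/3) + J/105 = -7/4*1/3 + J/105 = -7/12 + J/105)
-34103/d((5*7)*(-3), -110) - 6098/(-8558) = -34103/(-7/12 + ((5*7)*(-3))/105) - 6098/(-8558) = -34103/(-7/12 + (35*(-3))/105) - 6098*(-1/8558) = -34103/(-7/12 + (1/105)*(-105)) + 3049/4279 = -34103/(-7/12 - 1) + 3049/4279 = -34103/(-19/12) + 3049/4279 = -34103*(-12/19) + 3049/4279 = 409236/19 + 3049/4279 = 1751178775/81301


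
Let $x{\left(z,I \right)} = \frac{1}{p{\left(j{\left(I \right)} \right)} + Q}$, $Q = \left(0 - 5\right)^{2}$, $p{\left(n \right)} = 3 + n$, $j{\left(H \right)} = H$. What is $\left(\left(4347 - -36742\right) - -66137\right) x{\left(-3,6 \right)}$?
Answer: $\frac{53613}{17} \approx 3153.7$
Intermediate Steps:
$Q = 25$ ($Q = \left(-5\right)^{2} = 25$)
$x{\left(z,I \right)} = \frac{1}{28 + I}$ ($x{\left(z,I \right)} = \frac{1}{\left(3 + I\right) + 25} = \frac{1}{28 + I}$)
$\left(\left(4347 - -36742\right) - -66137\right) x{\left(-3,6 \right)} = \frac{\left(4347 - -36742\right) - -66137}{28 + 6} = \frac{\left(4347 + 36742\right) + 66137}{34} = \left(41089 + 66137\right) \frac{1}{34} = 107226 \cdot \frac{1}{34} = \frac{53613}{17}$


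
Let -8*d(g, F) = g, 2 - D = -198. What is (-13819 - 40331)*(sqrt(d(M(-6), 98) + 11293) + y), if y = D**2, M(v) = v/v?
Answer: -2166000000 - 27075*sqrt(180686)/2 ≈ -2.1718e+9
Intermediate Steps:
M(v) = 1
D = 200 (D = 2 - 1*(-198) = 2 + 198 = 200)
y = 40000 (y = 200**2 = 40000)
d(g, F) = -g/8
(-13819 - 40331)*(sqrt(d(M(-6), 98) + 11293) + y) = (-13819 - 40331)*(sqrt(-1/8*1 + 11293) + 40000) = -54150*(sqrt(-1/8 + 11293) + 40000) = -54150*(sqrt(90343/8) + 40000) = -54150*(sqrt(180686)/4 + 40000) = -54150*(40000 + sqrt(180686)/4) = -2166000000 - 27075*sqrt(180686)/2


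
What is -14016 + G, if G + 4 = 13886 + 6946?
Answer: 6812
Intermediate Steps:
G = 20828 (G = -4 + (13886 + 6946) = -4 + 20832 = 20828)
-14016 + G = -14016 + 20828 = 6812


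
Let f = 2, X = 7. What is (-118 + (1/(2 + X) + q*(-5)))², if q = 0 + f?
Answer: 1324801/81 ≈ 16356.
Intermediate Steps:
q = 2 (q = 0 + 2 = 2)
(-118 + (1/(2 + X) + q*(-5)))² = (-118 + (1/(2 + 7) + 2*(-5)))² = (-118 + (1/9 - 10))² = (-118 + (⅑ - 10))² = (-118 - 89/9)² = (-1151/9)² = 1324801/81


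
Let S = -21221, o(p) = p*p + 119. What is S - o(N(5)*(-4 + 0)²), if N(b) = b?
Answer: -27740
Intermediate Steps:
o(p) = 119 + p² (o(p) = p² + 119 = 119 + p²)
S - o(N(5)*(-4 + 0)²) = -21221 - (119 + (5*(-4 + 0)²)²) = -21221 - (119 + (5*(-4)²)²) = -21221 - (119 + (5*16)²) = -21221 - (119 + 80²) = -21221 - (119 + 6400) = -21221 - 1*6519 = -21221 - 6519 = -27740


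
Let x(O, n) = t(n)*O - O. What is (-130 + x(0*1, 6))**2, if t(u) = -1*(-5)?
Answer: 16900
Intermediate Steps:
t(u) = 5
x(O, n) = 4*O (x(O, n) = 5*O - O = 4*O)
(-130 + x(0*1, 6))**2 = (-130 + 4*(0*1))**2 = (-130 + 4*0)**2 = (-130 + 0)**2 = (-130)**2 = 16900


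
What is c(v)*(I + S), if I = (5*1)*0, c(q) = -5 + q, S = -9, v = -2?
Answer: 63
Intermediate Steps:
I = 0 (I = 5*0 = 0)
c(v)*(I + S) = (-5 - 2)*(0 - 9) = -7*(-9) = 63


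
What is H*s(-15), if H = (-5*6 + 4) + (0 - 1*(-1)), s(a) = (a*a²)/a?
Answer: -5625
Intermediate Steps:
s(a) = a² (s(a) = a³/a = a²)
H = -25 (H = (-30 + 4) + (0 + 1) = -26 + 1 = -25)
H*s(-15) = -25*(-15)² = -25*225 = -5625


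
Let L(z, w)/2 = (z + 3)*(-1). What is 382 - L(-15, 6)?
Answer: 358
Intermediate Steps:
L(z, w) = -6 - 2*z (L(z, w) = 2*((z + 3)*(-1)) = 2*((3 + z)*(-1)) = 2*(-3 - z) = -6 - 2*z)
382 - L(-15, 6) = 382 - (-6 - 2*(-15)) = 382 - (-6 + 30) = 382 - 1*24 = 382 - 24 = 358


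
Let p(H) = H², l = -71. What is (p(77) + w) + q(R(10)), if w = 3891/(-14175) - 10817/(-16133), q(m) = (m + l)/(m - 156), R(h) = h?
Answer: 904040733023/152456850 ≈ 5929.8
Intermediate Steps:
q(m) = (-71 + m)/(-156 + m) (q(m) = (m - 71)/(m - 156) = (-71 + m)/(-156 + m))
w = 30185824/76228425 (w = 3891*(-1/14175) - 10817*(-1/16133) = -1297/4725 + 10817/16133 = 30185824/76228425 ≈ 0.39599)
(p(77) + w) + q(R(10)) = (77² + 30185824/76228425) + (-71 + 10)/(-156 + 10) = (5929 + 30185824/76228425) - 61/(-146) = 451988517649/76228425 - 1/146*(-61) = 451988517649/76228425 + 61/146 = 904040733023/152456850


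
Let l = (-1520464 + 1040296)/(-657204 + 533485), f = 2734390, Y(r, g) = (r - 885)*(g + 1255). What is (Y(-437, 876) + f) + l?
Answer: -10242463280/123719 ≈ -82788.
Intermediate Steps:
Y(r, g) = (-885 + r)*(1255 + g)
l = 480168/123719 (l = -480168/(-123719) = -480168*(-1/123719) = 480168/123719 ≈ 3.8811)
(Y(-437, 876) + f) + l = ((-1110675 - 885*876 + 1255*(-437) + 876*(-437)) + 2734390) + 480168/123719 = ((-1110675 - 775260 - 548435 - 382812) + 2734390) + 480168/123719 = (-2817182 + 2734390) + 480168/123719 = -82792 + 480168/123719 = -10242463280/123719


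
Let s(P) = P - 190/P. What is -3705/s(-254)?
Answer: 156845/10721 ≈ 14.630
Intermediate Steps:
-3705/s(-254) = -3705/(-254 - 190/(-254)) = -3705/(-254 - 190*(-1/254)) = -3705/(-254 + 95/127) = -3705/(-32163/127) = -3705*(-127/32163) = 156845/10721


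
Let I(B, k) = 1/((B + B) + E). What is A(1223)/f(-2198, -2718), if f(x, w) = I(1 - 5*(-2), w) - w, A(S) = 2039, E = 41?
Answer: 128457/171235 ≈ 0.75018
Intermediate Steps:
I(B, k) = 1/(41 + 2*B) (I(B, k) = 1/((B + B) + 41) = 1/(2*B + 41) = 1/(41 + 2*B))
f(x, w) = 1/63 - w (f(x, w) = 1/(41 + 2*(1 - 5*(-2))) - w = 1/(41 + 2*(1 + 10)) - w = 1/(41 + 2*11) - w = 1/(41 + 22) - w = 1/63 - w)
A(1223)/f(-2198, -2718) = 2039/(1/63 - 1*(-2718)) = 2039/(1/63 + 2718) = 2039/(171235/63) = 2039*(63/171235) = 128457/171235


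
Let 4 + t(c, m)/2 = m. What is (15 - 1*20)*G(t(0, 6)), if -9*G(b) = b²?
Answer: 80/9 ≈ 8.8889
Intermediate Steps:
t(c, m) = -8 + 2*m
G(b) = -b²/9
(15 - 1*20)*G(t(0, 6)) = (15 - 1*20)*(-(-8 + 2*6)²/9) = (15 - 20)*(-(-8 + 12)²/9) = -(-5)*4²/9 = -(-5)*16/9 = -5*(-16/9) = 80/9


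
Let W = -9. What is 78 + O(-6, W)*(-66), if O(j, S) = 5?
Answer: -252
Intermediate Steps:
78 + O(-6, W)*(-66) = 78 + 5*(-66) = 78 - 330 = -252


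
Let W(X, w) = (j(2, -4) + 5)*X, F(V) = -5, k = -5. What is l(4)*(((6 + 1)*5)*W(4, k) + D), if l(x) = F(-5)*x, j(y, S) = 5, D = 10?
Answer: -28200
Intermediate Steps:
W(X, w) = 10*X (W(X, w) = (5 + 5)*X = 10*X)
l(x) = -5*x
l(4)*(((6 + 1)*5)*W(4, k) + D) = (-5*4)*(((6 + 1)*5)*(10*4) + 10) = -20*((7*5)*40 + 10) = -20*(35*40 + 10) = -20*(1400 + 10) = -20*1410 = -28200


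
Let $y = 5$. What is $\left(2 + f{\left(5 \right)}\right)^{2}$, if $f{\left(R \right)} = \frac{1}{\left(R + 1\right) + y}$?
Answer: $\frac{529}{121} \approx 4.3719$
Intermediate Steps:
$f{\left(R \right)} = \frac{1}{6 + R}$ ($f{\left(R \right)} = \frac{1}{\left(R + 1\right) + 5} = \frac{1}{\left(1 + R\right) + 5} = \frac{1}{6 + R}$)
$\left(2 + f{\left(5 \right)}\right)^{2} = \left(2 + \frac{1}{6 + 5}\right)^{2} = \left(2 + \frac{1}{11}\right)^{2} = \left(\frac{23}{11}\right)^{2} = \frac{529}{121}$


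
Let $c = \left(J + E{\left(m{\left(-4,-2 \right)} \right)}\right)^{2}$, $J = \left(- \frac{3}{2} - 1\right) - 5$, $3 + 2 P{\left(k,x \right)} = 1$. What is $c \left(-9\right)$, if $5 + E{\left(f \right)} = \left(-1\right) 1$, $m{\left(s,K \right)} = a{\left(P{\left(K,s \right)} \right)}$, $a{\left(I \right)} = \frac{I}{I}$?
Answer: $- \frac{6561}{4} \approx -1640.3$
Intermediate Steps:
$P{\left(k,x \right)} = -1$ ($P{\left(k,x \right)} = - \frac{3}{2} + \frac{1}{2} \cdot 1 = - \frac{3}{2} + \frac{1}{2} = -1$)
$a{\left(I \right)} = 1$
$m{\left(s,K \right)} = 1$
$J = - \frac{15}{2}$ ($J = \left(\left(-3\right) \frac{1}{2} - 1\right) - 5 = \left(- \frac{3}{2} - 1\right) - 5 = - \frac{5}{2} - 5 = - \frac{15}{2} \approx -7.5$)
$E{\left(f \right)} = -6$ ($E{\left(f \right)} = -5 - 1 = -6$)
$c = \frac{729}{4}$ ($c = \left(- \frac{15}{2} - 6\right)^{2} = \left(- \frac{27}{2}\right)^{2} = \frac{729}{4} \approx 182.25$)
$c \left(-9\right) = \frac{729}{4} \left(-9\right) = - \frac{6561}{4}$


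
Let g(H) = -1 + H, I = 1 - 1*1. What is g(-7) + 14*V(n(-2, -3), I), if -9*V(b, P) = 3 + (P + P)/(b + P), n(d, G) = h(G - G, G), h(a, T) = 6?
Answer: -38/3 ≈ -12.667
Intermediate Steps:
n(d, G) = 6
I = 0 (I = 1 - 1 = 0)
V(b, P) = -⅓ - 2*P/(9*(P + b)) (V(b, P) = -(3 + (P + P)/(b + P))/9 = -(3 + (2*P)/(P + b))/9 = -(3 + 2*P/(P + b))/9 = -⅓ - 2*P/(9*(P + b)))
g(-7) + 14*V(n(-2, -3), I) = (-1 - 7) + 14*((-5/9*0 - ⅓*6)/(0 + 6)) = -8 + 14*((0 - 2)/6) = -8 + 14*((⅙)*(-2)) = -8 + 14*(-⅓) = -8 - 14/3 = -38/3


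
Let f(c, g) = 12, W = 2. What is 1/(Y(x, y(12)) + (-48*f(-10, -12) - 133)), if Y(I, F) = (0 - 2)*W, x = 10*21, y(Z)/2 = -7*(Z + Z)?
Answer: -1/713 ≈ -0.0014025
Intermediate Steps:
y(Z) = -28*Z (y(Z) = 2*(-7*(Z + Z)) = 2*(-14*Z) = -28*Z)
x = 210
Y(I, F) = -4 (Y(I, F) = (0 - 2)*2 = -2*2 = -4)
1/(Y(x, y(12)) + (-48*f(-10, -12) - 133)) = 1/(-4 + (-48*12 - 133)) = 1/(-4 + (-576 - 133)) = 1/(-4 - 709) = 1/(-713) = -1/713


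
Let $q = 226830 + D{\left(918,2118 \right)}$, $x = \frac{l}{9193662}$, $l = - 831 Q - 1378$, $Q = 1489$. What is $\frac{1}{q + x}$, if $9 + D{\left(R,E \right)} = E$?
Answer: $\frac{9193662}{2104786545881} \approx 4.368 \cdot 10^{-6}$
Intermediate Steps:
$l = -1238737$ ($l = \left(-831\right) 1489 - 1378 = -1237359 - 1378 = -1238737$)
$D{\left(R,E \right)} = -9 + E$
$x = - \frac{1238737}{9193662} \approx -0.13474$
$q = 228939$ ($q = 226830 + \left(-9 + 2118\right) = 226830 + 2109 = 228939$)
$\frac{1}{q + x} = \frac{1}{228939 - \frac{1238737}{9193662}} = \frac{1}{\frac{2104786545881}{9193662}} = \frac{9193662}{2104786545881}$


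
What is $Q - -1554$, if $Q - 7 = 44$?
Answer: $1605$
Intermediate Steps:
$Q = 51$ ($Q = 7 + 44 = 51$)
$Q - -1554 = 51 - -1554 = 51 + 1554 = 1605$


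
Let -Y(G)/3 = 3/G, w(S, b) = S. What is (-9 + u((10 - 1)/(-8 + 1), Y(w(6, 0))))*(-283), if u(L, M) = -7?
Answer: 4528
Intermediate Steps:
Y(G) = -9/G
(-9 + u((10 - 1)/(-8 + 1), Y(w(6, 0))))*(-283) = (-9 - 7)*(-283) = -16*(-283) = 4528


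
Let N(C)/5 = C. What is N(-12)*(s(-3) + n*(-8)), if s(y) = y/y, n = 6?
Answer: 2820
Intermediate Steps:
s(y) = 1
N(C) = 5*C
N(-12)*(s(-3) + n*(-8)) = (5*(-12))*(1 + 6*(-8)) = -60*(1 - 48) = -60*(-47) = 2820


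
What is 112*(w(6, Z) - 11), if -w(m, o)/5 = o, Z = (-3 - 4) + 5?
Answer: -112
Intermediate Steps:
Z = -2 (Z = -7 + 5 = -2)
w(m, o) = -5*o
112*(w(6, Z) - 11) = 112*(-5*(-2) - 11) = 112*(10 - 11) = 112*(-1) = -112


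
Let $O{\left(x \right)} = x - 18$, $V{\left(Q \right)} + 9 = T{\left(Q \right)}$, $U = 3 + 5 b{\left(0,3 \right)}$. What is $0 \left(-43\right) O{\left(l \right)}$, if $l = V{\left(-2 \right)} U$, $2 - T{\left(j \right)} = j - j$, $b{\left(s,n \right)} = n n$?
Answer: $0$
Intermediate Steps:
$b{\left(s,n \right)} = n^{2}$
$T{\left(j \right)} = 2$ ($T{\left(j \right)} = 2 - \left(j - j\right) = 2 - 0 = 2 + 0 = 2$)
$U = 48$ ($U = 3 + 5 \cdot 3^{2} = 3 + 5 \cdot 9 = 3 + 45 = 48$)
$V{\left(Q \right)} = -7$ ($V{\left(Q \right)} = -9 + 2 = -7$)
$l = -336$ ($l = \left(-7\right) 48 = -336$)
$O{\left(x \right)} = -18 + x$
$0 \left(-43\right) O{\left(l \right)} = 0 \left(-43\right) \left(-18 - 336\right) = 0 \left(-354\right) = 0$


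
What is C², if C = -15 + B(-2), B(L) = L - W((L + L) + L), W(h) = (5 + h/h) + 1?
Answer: 576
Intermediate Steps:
W(h) = 7 (W(h) = (5 + 1) + 1 = 6 + 1 = 7)
B(L) = -7 + L (B(L) = L - 1*7 = L - 7 = -7 + L)
C = -24 (C = -15 + (-7 - 2) = -15 - 9 = -24)
C² = (-24)² = 576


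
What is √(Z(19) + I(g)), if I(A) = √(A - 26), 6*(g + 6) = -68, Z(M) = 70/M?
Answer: √(11970 + 1083*I*√390)/57 ≈ 2.3694 + 1.3891*I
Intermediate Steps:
g = -52/3 (g = -6 + (⅙)*(-68) = -6 - 34/3 = -52/3 ≈ -17.333)
I(A) = √(-26 + A)
√(Z(19) + I(g)) = √(70/19 + √(-26 - 52/3)) = √(70*(1/19) + √(-130/3)) = √(70/19 + I*√390/3)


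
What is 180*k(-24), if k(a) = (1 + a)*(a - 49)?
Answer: 302220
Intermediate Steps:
k(a) = (1 + a)*(-49 + a)
180*k(-24) = 180*(-49 + (-24)² - 48*(-24)) = 180*(-49 + 576 + 1152) = 180*1679 = 302220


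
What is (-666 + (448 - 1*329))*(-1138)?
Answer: 622486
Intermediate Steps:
(-666 + (448 - 1*329))*(-1138) = (-666 + (448 - 329))*(-1138) = (-666 + 119)*(-1138) = -547*(-1138) = 622486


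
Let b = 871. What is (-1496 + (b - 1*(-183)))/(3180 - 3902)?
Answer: 221/361 ≈ 0.61219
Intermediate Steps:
(-1496 + (b - 1*(-183)))/(3180 - 3902) = (-1496 + (871 - 1*(-183)))/(3180 - 3902) = (-1496 + (871 + 183))/(-722) = (-1496 + 1054)*(-1/722) = -442*(-1/722) = 221/361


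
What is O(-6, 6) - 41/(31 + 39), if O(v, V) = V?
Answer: 379/70 ≈ 5.4143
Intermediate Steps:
O(-6, 6) - 41/(31 + 39) = 6 - 41/(31 + 39) = 6 - 41/70 = 379/70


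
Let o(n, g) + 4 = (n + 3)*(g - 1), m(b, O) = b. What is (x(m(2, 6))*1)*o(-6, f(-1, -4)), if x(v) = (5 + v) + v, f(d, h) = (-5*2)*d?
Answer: -279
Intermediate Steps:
f(d, h) = -10*d
o(n, g) = -4 + (-1 + g)*(3 + n) (o(n, g) = -4 + (n + 3)*(g - 1) = -4 + (3 + n)*(-1 + g) = -4 + (-1 + g)*(3 + n))
x(v) = 5 + 2*v
(x(m(2, 6))*1)*o(-6, f(-1, -4)) = ((5 + 2*2)*1)*(-7 - 1*(-6) + 3*(-10*(-1)) - 10*(-1)*(-6)) = ((5 + 4)*1)*(-7 + 6 + 3*10 + 10*(-6)) = (9*1)*(-7 + 6 + 30 - 60) = 9*(-31) = -279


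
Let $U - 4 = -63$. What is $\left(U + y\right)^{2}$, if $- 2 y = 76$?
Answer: $9409$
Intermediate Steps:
$y = -38$ ($y = \left(- \frac{1}{2}\right) 76 = -38$)
$U = -59$ ($U = 4 - 63 = -59$)
$\left(U + y\right)^{2} = \left(-59 - 38\right)^{2} = \left(-97\right)^{2} = 9409$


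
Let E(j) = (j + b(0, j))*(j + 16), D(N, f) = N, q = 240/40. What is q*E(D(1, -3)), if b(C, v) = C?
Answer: 102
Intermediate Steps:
q = 6 (q = 240*(1/40) = 6)
E(j) = j*(16 + j) (E(j) = (j + 0)*(j + 16) = j*(16 + j))
q*E(D(1, -3)) = 6*(1*(16 + 1)) = 6*(1*17) = 6*17 = 102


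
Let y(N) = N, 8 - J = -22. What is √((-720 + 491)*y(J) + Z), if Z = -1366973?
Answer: I*√1373843 ≈ 1172.1*I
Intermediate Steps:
J = 30 (J = 8 - 1*(-22) = 8 + 22 = 30)
√((-720 + 491)*y(J) + Z) = √((-720 + 491)*30 - 1366973) = √(-229*30 - 1366973) = √(-6870 - 1366973) = √(-1373843) = I*√1373843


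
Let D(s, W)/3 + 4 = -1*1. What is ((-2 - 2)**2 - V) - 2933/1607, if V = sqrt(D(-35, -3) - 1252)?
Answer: 22779/1607 - I*sqrt(1267) ≈ 14.175 - 35.595*I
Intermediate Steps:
D(s, W) = -15 (D(s, W) = -12 + 3*(-1*1) = -12 + 3*(-1) = -12 - 3 = -15)
V = I*sqrt(1267) (V = sqrt(-15 - 1252) = sqrt(-1267) = I*sqrt(1267) ≈ 35.595*I)
((-2 - 2)**2 - V) - 2933/1607 = ((-2 - 2)**2 - I*sqrt(1267)) - 2933/1607 = ((-4)**2 - I*sqrt(1267)) - 2933/1607 = (16 - I*sqrt(1267)) - 1*2933/1607 = (16 - I*sqrt(1267)) - 2933/1607 = 22779/1607 - I*sqrt(1267)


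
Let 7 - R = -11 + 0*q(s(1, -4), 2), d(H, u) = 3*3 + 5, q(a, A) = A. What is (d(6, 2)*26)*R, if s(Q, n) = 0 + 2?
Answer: 6552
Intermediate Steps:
s(Q, n) = 2
d(H, u) = 14 (d(H, u) = 9 + 5 = 14)
R = 18 (R = 7 - (-11 + 0*2) = 7 - (-11 + 0) = 7 - 1*(-11) = 7 + 11 = 18)
(d(6, 2)*26)*R = (14*26)*18 = 364*18 = 6552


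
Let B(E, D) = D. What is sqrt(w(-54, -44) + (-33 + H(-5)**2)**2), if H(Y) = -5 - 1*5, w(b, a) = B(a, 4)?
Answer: sqrt(4493) ≈ 67.030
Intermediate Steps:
w(b, a) = 4
H(Y) = -10 (H(Y) = -5 - 5 = -10)
sqrt(w(-54, -44) + (-33 + H(-5)**2)**2) = sqrt(4 + (-33 + (-10)**2)**2) = sqrt(4 + (-33 + 100)**2) = sqrt(4 + 67**2) = sqrt(4 + 4489) = sqrt(4493)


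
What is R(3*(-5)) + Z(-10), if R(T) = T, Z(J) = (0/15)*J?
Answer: -15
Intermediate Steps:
Z(J) = 0 (Z(J) = (0*(1/15))*J = 0*J = 0)
R(3*(-5)) + Z(-10) = 3*(-5) + 0 = -15 + 0 = -15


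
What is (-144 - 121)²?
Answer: 70225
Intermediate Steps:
(-144 - 121)² = (-265)² = 70225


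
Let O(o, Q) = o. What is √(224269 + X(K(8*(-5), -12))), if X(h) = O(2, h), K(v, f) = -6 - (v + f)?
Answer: 3*√24919 ≈ 473.57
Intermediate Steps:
K(v, f) = -6 - f - v (K(v, f) = -6 - (f + v) = -6 + (-f - v) = -6 - f - v)
X(h) = 2
√(224269 + X(K(8*(-5), -12))) = √(224269 + 2) = √224271 = 3*√24919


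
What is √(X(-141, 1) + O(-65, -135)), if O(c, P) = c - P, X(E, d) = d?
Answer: √71 ≈ 8.4261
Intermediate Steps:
√(X(-141, 1) + O(-65, -135)) = √(1 + (-65 - 1*(-135))) = √(1 + (-65 + 135)) = √(1 + 70) = √71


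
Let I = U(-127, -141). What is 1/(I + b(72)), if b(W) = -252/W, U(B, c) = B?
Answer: -2/261 ≈ -0.0076628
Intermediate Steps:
I = -127
1/(I + b(72)) = 1/(-127 - 252/72) = 1/(-127 - 252*1/72) = 1/(-127 - 7/2) = 1/(-261/2) = -2/261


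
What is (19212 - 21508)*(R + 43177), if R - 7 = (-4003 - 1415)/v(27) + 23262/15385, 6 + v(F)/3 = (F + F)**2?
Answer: -147969753422232/1492345 ≈ -9.9153e+7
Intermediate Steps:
v(F) = -18 + 12*F**2 (v(F) = -18 + 3*(F + F)**2 = -18 + 3*(2*F)**2 = -18 + 3*(4*F**2) = -18 + 12*F**2)
R = 11776652/1492345 (R = 7 + ((-4003 - 1415)/(-18 + 12*27**2) + 23262/15385) = 7 + (-5418/(-18 + 12*729) + 23262*(1/15385)) = 7 + (-5418/(-18 + 8748) + 23262/15385) = 7 + (-5418/8730 + 23262/15385) = 7 + (-5418*1/8730 + 23262/15385) = 7 + (-301/485 + 23262/15385) = 7 + 1330237/1492345 = 11776652/1492345 ≈ 7.8914)
(19212 - 21508)*(R + 43177) = (19212 - 21508)*(11776652/1492345 + 43177) = -2296*64446756717/1492345 = -147969753422232/1492345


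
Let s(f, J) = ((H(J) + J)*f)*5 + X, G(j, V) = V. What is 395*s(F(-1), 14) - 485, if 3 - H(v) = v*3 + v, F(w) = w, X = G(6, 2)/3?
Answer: 230410/3 ≈ 76803.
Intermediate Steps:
X = ⅔ (X = 2/3 = 2*(⅓) = ⅔ ≈ 0.66667)
H(v) = 3 - 4*v (H(v) = 3 - (v*3 + v) = 3 - (3*v + v) = 3 - 4*v)
s(f, J) = ⅔ + 5*f*(3 - 3*J) (s(f, J) = (((3 - 4*J) + J)*f)*5 + ⅔ = ((3 - 3*J)*f)*5 + ⅔ = (f*(3 - 3*J))*5 + ⅔ = 5*f*(3 - 3*J) + ⅔ = ⅔ + 5*f*(3 - 3*J))
395*s(F(-1), 14) - 485 = 395*(⅔ + 15*(-1) - 15*14*(-1)) - 485 = 395*(⅔ - 15 + 210) - 485 = 395*(587/3) - 485 = 231865/3 - 485 = 230410/3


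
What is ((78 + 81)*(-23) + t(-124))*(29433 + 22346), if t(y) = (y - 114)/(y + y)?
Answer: -23473957871/124 ≈ -1.8931e+8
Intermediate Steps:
t(y) = (-114 + y)/(2*y) (t(y) = (-114 + y)/((2*y)) = (-114 + y)*(1/(2*y)) = (-114 + y)/(2*y))
((78 + 81)*(-23) + t(-124))*(29433 + 22346) = ((78 + 81)*(-23) + (½)*(-114 - 124)/(-124))*(29433 + 22346) = (159*(-23) + (½)*(-1/124)*(-238))*51779 = (-3657 + 119/124)*51779 = -453349/124*51779 = -23473957871/124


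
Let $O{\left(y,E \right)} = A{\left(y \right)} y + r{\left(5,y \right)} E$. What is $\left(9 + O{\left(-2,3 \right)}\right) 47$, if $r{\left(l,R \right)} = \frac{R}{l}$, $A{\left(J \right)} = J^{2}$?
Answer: $- \frac{47}{5} \approx -9.4$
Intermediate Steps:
$O{\left(y,E \right)} = y^{3} + \frac{E y}{5}$ ($O{\left(y,E \right)} = y^{2} y + \frac{y}{5} E = y^{3} + y \frac{1}{5} E = y^{3} + \frac{y}{5} E = y^{3} + \frac{E y}{5}$)
$\left(9 + O{\left(-2,3 \right)}\right) 47 = \left(9 - 2 \left(\left(-2\right)^{2} + \frac{1}{5} \cdot 3\right)\right) 47 = \left(9 - 2 \left(4 + \frac{3}{5}\right)\right) 47 = \left(9 - \frac{46}{5}\right) 47 = \left(- \frac{1}{5}\right) 47 = - \frac{47}{5}$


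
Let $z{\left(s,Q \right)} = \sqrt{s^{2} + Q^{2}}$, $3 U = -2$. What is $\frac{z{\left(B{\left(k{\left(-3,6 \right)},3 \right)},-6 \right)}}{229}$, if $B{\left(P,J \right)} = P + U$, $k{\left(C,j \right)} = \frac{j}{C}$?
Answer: $\frac{2 \sqrt{97}}{687} \approx 0.028672$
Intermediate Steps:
$U = - \frac{2}{3}$ ($U = \frac{1}{3} \left(-2\right) = - \frac{2}{3} \approx -0.66667$)
$B{\left(P,J \right)} = - \frac{2}{3} + P$ ($B{\left(P,J \right)} = P - \frac{2}{3} = - \frac{2}{3} + P$)
$z{\left(s,Q \right)} = \sqrt{Q^{2} + s^{2}}$
$\frac{z{\left(B{\left(k{\left(-3,6 \right)},3 \right)},-6 \right)}}{229} = \frac{\sqrt{\left(-6\right)^{2} + \left(- \frac{2}{3} + \frac{6}{-3}\right)^{2}}}{229} = \sqrt{36 + \left(- \frac{2}{3} + 6 \left(- \frac{1}{3}\right)\right)^{2}} \cdot \frac{1}{229} = \sqrt{36 + \left(- \frac{2}{3} - 2\right)^{2}} \cdot \frac{1}{229} = \sqrt{36 + \left(- \frac{8}{3}\right)^{2}} \cdot \frac{1}{229} = \sqrt{36 + \frac{64}{9}} \cdot \frac{1}{229} = \sqrt{\frac{388}{9}} \cdot \frac{1}{229} = \frac{2 \sqrt{97}}{3} \cdot \frac{1}{229} = \frac{2 \sqrt{97}}{687}$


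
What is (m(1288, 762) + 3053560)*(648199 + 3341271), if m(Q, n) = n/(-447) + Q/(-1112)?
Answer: 252302946863761550/20711 ≈ 1.2182e+13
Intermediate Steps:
m(Q, n) = -n/447 - Q/1112 (m(Q, n) = n*(-1/447) + Q*(-1/1112) = -n/447 - Q/1112)
(m(1288, 762) + 3053560)*(648199 + 3341271) = ((-1/447*762 - 1/1112*1288) + 3053560)*(648199 + 3341271) = ((-254/149 - 161/139) + 3053560)*3989470 = (-59295/20711 + 3053560)*3989470 = (63242221865/20711)*3989470 = 252302946863761550/20711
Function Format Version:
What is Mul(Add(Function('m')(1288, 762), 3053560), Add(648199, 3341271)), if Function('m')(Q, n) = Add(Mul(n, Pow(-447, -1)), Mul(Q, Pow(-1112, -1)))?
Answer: Rational(252302946863761550, 20711) ≈ 1.2182e+13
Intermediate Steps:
Function('m')(Q, n) = Add(Mul(Rational(-1, 447), n), Mul(Rational(-1, 1112), Q)) (Function('m')(Q, n) = Add(Mul(n, Rational(-1, 447)), Mul(Q, Rational(-1, 1112))) = Add(Mul(Rational(-1, 447), n), Mul(Rational(-1, 1112), Q)))
Mul(Add(Function('m')(1288, 762), 3053560), Add(648199, 3341271)) = Mul(Add(Add(Mul(Rational(-1, 447), 762), Mul(Rational(-1, 1112), 1288)), 3053560), Add(648199, 3341271)) = Mul(Add(Add(Rational(-254, 149), Rational(-161, 139)), 3053560), 3989470) = Mul(Add(Rational(-59295, 20711), 3053560), 3989470) = Mul(Rational(63242221865, 20711), 3989470) = Rational(252302946863761550, 20711)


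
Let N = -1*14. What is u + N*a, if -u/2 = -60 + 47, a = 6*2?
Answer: -142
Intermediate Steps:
a = 12
u = 26 (u = -2*(-60 + 47) = -2*(-13) = 26)
N = -14
u + N*a = 26 - 14*12 = 26 - 168 = -142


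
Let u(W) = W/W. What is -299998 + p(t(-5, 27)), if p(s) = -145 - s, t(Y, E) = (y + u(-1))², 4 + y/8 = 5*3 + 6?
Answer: -318912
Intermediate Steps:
y = 136 (y = -32 + 8*(5*3 + 6) = -32 + 8*(15 + 6) = -32 + 8*21 = -32 + 168 = 136)
u(W) = 1
t(Y, E) = 18769 (t(Y, E) = (136 + 1)² = 137² = 18769)
-299998 + p(t(-5, 27)) = -299998 + (-145 - 1*18769) = -299998 + (-145 - 18769) = -299998 - 18914 = -318912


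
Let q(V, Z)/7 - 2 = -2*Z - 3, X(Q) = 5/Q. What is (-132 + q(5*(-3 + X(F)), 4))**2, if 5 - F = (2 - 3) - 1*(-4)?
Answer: 38025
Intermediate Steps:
F = 2 (F = 5 - ((2 - 3) - 1*(-4)) = 5 - (-1 + 4) = 5 - 1*3 = 5 - 3 = 2)
q(V, Z) = -7 - 14*Z (q(V, Z) = 14 + 7*(-2*Z - 3) = 14 + 7*(-3 - 2*Z) = 14 + (-21 - 14*Z) = -7 - 14*Z)
(-132 + q(5*(-3 + X(F)), 4))**2 = (-132 + (-7 - 14*4))**2 = (-132 + (-7 - 56))**2 = (-132 - 63)**2 = (-195)**2 = 38025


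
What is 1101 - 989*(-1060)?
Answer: 1049441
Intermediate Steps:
1101 - 989*(-1060) = 1101 + 1048340 = 1049441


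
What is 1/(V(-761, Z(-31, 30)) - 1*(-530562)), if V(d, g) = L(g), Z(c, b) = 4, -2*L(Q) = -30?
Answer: 1/530577 ≈ 1.8847e-6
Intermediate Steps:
L(Q) = 15 (L(Q) = -½*(-30) = 15)
V(d, g) = 15
1/(V(-761, Z(-31, 30)) - 1*(-530562)) = 1/(15 - 1*(-530562)) = 1/(15 + 530562) = 1/530577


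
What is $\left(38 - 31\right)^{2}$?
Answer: $49$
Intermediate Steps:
$\left(38 - 31\right)^{2} = 7^{2} = 49$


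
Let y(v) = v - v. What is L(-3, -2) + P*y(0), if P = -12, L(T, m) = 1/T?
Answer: -⅓ ≈ -0.33333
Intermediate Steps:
y(v) = 0
L(-3, -2) + P*y(0) = 1/(-3) - 12*0 = -⅓ + 0 = -⅓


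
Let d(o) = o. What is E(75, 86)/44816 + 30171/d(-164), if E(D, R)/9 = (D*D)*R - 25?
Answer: -159541359/1837456 ≈ -86.827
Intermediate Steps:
E(D, R) = -225 + 9*R*D² (E(D, R) = 9*((D*D)*R - 25) = 9*(D²*R - 25) = 9*(R*D² - 25) = 9*(-25 + R*D²) = -225 + 9*R*D²)
E(75, 86)/44816 + 30171/d(-164) = (-225 + 9*86*75²)/44816 + 30171/(-164) = (-225 + 9*86*5625)*(1/44816) + 30171*(-1/164) = (-225 + 4353750)*(1/44816) - 30171/164 = 4353525*(1/44816) - 30171/164 = 4353525/44816 - 30171/164 = -159541359/1837456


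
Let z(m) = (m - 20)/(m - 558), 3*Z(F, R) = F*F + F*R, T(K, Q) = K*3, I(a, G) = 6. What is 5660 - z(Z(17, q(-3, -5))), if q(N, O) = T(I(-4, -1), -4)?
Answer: 6107675/1079 ≈ 5660.5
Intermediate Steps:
T(K, Q) = 3*K
q(N, O) = 18 (q(N, O) = 3*6 = 18)
Z(F, R) = F²/3 + F*R/3 (Z(F, R) = (F*F + F*R)/3 = (F² + F*R)/3 = F²/3 + F*R/3)
z(m) = (-20 + m)/(-558 + m)
5660 - z(Z(17, q(-3, -5))) = 5660 - (-20 + (⅓)*17*(17 + 18))/(-558 + (⅓)*17*(17 + 18)) = 5660 - (-20 + (⅓)*17*35)/(-558 + (⅓)*17*35) = 5660 - (-20 + 595/3)/(-558 + 595/3) = 5660 - 535/((-1079/3)*3) = 5660 - (-3)*535/(1079*3) = 5660 - 1*(-535/1079) = 5660 + 535/1079 = 6107675/1079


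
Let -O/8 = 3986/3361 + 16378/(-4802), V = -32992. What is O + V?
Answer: -266093932168/8069761 ≈ -32974.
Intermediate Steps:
O = 143622744/8069761 (O = -8*(3986/3361 + 16378/(-4802)) = -8*(3986*(1/3361) + 16378*(-1/4802)) = -8*(3986/3361 - 8189/2401) = -8*(-17952843/8069761) = 143622744/8069761 ≈ 17.798)
O + V = 143622744/8069761 - 32992 = -266093932168/8069761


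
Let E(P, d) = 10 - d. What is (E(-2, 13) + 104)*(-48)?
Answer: -4848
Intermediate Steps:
(E(-2, 13) + 104)*(-48) = ((10 - 1*13) + 104)*(-48) = ((10 - 13) + 104)*(-48) = (-3 + 104)*(-48) = 101*(-48) = -4848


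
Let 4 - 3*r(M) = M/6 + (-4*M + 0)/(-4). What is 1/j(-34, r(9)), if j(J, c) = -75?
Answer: -1/75 ≈ -0.013333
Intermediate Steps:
r(M) = 4/3 - 7*M/18 (r(M) = 4/3 - (M/6 + (-4*M + 0)/(-4))/3 = 4/3 - (M*(1/6) - 4*M*(-1/4))/3 = 4/3 - (M/6 + M)/3 = 4/3 - 7*M/18)
1/j(-34, r(9)) = 1/(-75) = -1/75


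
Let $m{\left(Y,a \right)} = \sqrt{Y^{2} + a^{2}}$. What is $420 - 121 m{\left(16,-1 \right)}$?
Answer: $420 - 121 \sqrt{257} \approx -1519.8$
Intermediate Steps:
$420 - 121 m{\left(16,-1 \right)} = 420 - 121 \sqrt{16^{2} + \left(-1\right)^{2}} = 420 - 121 \sqrt{256 + 1} = 420 - 121 \sqrt{257}$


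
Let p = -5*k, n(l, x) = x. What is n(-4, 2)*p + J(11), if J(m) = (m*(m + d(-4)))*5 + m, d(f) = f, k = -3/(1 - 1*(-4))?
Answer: 402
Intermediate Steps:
k = -3/5 (k = -3/(1 + 4) = -3/5 ≈ -0.60000)
p = 3 (p = -5*(-3/5) = 3)
J(m) = m + 5*m*(-4 + m) (J(m) = (m*(m - 4))*5 + m = (m*(-4 + m))*5 + m = 5*m*(-4 + m) + m = m + 5*m*(-4 + m))
n(-4, 2)*p + J(11) = 2*3 + 11*(-19 + 5*11) = 6 + 11*(-19 + 55) = 6 + 11*36 = 6 + 396 = 402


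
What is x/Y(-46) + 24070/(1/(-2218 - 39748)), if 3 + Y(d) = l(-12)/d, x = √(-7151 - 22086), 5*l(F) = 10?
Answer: -1010121620 - 299*I*√173/70 ≈ -1.0101e+9 - 56.182*I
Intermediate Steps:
l(F) = 2 (l(F) = (⅕)*10 = 2)
x = 13*I*√173 (x = √(-29237) = 13*I*√173 ≈ 170.99*I)
Y(d) = -3 + 2/d
x/Y(-46) + 24070/(1/(-2218 - 39748)) = (13*I*√173)/(-3 + 2/(-46)) + 24070/(1/(-2218 - 39748)) = (13*I*√173)/(-3 + 2*(-1/46)) + 24070/(1/(-41966)) = (13*I*√173)/(-3 - 1/23) + 24070/(-1/41966) = (13*I*√173)/(-70/23) + 24070*(-41966) = (13*I*√173)*(-23/70) - 1010121620 = -299*I*√173/70 - 1010121620 = -1010121620 - 299*I*√173/70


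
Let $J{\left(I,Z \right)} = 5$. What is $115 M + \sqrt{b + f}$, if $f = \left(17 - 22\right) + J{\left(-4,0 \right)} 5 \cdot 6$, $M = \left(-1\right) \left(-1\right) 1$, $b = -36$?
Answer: $115 + \sqrt{109} \approx 125.44$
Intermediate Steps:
$M = 1$ ($M = 1 \cdot 1 = 1$)
$f = 145$ ($f = \left(17 - 22\right) + 5 \cdot 5 \cdot 6 = -5 + 25 \cdot 6 = -5 + 150 = 145$)
$115 M + \sqrt{b + f} = 115 \cdot 1 + \sqrt{-36 + 145} = 115 + \sqrt{109}$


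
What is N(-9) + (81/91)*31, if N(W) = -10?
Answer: 1601/91 ≈ 17.593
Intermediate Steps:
N(-9) + (81/91)*31 = -10 + (81/91)*31 = -10 + 2511/91 = 1601/91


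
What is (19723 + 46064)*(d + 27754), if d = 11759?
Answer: 2599441731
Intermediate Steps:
(19723 + 46064)*(d + 27754) = (19723 + 46064)*(11759 + 27754) = 65787*39513 = 2599441731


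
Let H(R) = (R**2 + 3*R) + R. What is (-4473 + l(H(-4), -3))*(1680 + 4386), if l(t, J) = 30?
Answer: -26951238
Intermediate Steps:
H(R) = R**2 + 4*R
(-4473 + l(H(-4), -3))*(1680 + 4386) = (-4473 + 30)*(1680 + 4386) = -4443*6066 = -26951238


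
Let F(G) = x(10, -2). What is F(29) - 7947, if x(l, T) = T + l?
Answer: -7939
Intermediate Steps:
F(G) = 8 (F(G) = -2 + 10 = 8)
F(29) - 7947 = 8 - 7947 = -7939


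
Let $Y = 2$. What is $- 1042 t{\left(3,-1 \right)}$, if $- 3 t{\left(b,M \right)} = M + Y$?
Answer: $\frac{1042}{3} \approx 347.33$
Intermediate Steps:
$t{\left(b,M \right)} = - \frac{2}{3} - \frac{M}{3}$ ($t{\left(b,M \right)} = - \frac{M + 2}{3} = - \frac{2 + M}{3} = - \frac{2}{3} - \frac{M}{3}$)
$- 1042 t{\left(3,-1 \right)} = - 1042 \left(- \frac{2}{3} - - \frac{1}{3}\right) = - 1042 \left(- \frac{2}{3} + \frac{1}{3}\right) = \left(-1042\right) \left(- \frac{1}{3}\right) = \frac{1042}{3}$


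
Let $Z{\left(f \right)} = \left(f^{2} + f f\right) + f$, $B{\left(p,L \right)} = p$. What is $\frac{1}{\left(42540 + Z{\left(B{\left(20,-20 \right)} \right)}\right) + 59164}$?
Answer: $\frac{1}{102524} \approx 9.7538 \cdot 10^{-6}$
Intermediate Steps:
$Z{\left(f \right)} = f + 2 f^{2}$ ($Z{\left(f \right)} = \left(f^{2} + f^{2}\right) + f = 2 f^{2} + f = f + 2 f^{2}$)
$\frac{1}{\left(42540 + Z{\left(B{\left(20,-20 \right)} \right)}\right) + 59164} = \frac{1}{\left(42540 + 20 \left(1 + 2 \cdot 20\right)\right) + 59164} = \frac{1}{\left(42540 + 20 \left(1 + 40\right)\right) + 59164} = \frac{1}{\left(42540 + 20 \cdot 41\right) + 59164} = \frac{1}{\left(42540 + 820\right) + 59164} = \frac{1}{43360 + 59164} = \frac{1}{102524}$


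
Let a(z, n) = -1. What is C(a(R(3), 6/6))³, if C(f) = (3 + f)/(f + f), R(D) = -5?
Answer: -1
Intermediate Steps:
C(f) = (3 + f)/(2*f) (C(f) = (3 + f)/((2*f)) = (3 + f)*(1/(2*f)) = (3 + f)/(2*f))
C(a(R(3), 6/6))³ = ((½)*(3 - 1)/(-1))³ = ((½)*(-1)*2)³ = (-1)³ = -1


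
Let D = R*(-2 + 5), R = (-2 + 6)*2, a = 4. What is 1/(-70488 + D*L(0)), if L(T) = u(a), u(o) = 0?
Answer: -1/70488 ≈ -1.4187e-5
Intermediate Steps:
L(T) = 0
R = 8 (R = 4*2 = 8)
D = 24 (D = 8*(-2 + 5) = 8*3 = 24)
1/(-70488 + D*L(0)) = 1/(-70488 + 24*0) = 1/(-70488 + 0) = 1/(-70488) = -1/70488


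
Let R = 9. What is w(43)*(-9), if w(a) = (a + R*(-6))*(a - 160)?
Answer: -11583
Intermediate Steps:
w(a) = (-160 + a)*(-54 + a) (w(a) = (a + 9*(-6))*(a - 160) = (a - 54)*(-160 + a) = (-54 + a)*(-160 + a) = (-160 + a)*(-54 + a))
w(43)*(-9) = (8640 + 43² - 214*43)*(-9) = (8640 + 1849 - 9202)*(-9) = 1287*(-9) = -11583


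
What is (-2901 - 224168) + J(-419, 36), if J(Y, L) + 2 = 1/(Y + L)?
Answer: -86968194/383 ≈ -2.2707e+5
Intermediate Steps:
J(Y, L) = -2 + 1/(L + Y) (J(Y, L) = -2 + 1/(Y + L) = -2 + 1/(L + Y))
(-2901 - 224168) + J(-419, 36) = (-2901 - 224168) + (1 - 2*36 - 2*(-419))/(36 - 419) = -227069 + (1 - 72 + 838)/(-383) = -227069 - 1/383*767 = -227069 - 767/383 = -86968194/383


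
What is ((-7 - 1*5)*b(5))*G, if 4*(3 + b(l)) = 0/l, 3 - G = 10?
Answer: -252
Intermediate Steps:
G = -7 (G = 3 - 1*10 = 3 - 10 = -7)
b(l) = -3 (b(l) = -3 + (0/l)/4 = -3 + (¼)*0 = -3 + 0 = -3)
((-7 - 1*5)*b(5))*G = ((-7 - 1*5)*(-3))*(-7) = ((-7 - 5)*(-3))*(-7) = -12*(-3)*(-7) = 36*(-7) = -252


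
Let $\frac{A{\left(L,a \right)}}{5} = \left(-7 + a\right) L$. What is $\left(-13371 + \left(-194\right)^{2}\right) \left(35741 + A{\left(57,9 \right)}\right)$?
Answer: $881086415$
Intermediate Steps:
$A{\left(L,a \right)} = 5 L \left(-7 + a\right)$ ($A{\left(L,a \right)} = 5 \left(-7 + a\right) L = 5 L \left(-7 + a\right)$)
$\left(-13371 + \left(-194\right)^{2}\right) \left(35741 + A{\left(57,9 \right)}\right) = \left(-13371 + \left(-194\right)^{2}\right) \left(35741 + 5 \cdot 57 \left(-7 + 9\right)\right) = \left(-13371 + 37636\right) \left(35741 + 5 \cdot 57 \cdot 2\right) = 24265 \left(35741 + 570\right) = 24265 \cdot 36311 = 881086415$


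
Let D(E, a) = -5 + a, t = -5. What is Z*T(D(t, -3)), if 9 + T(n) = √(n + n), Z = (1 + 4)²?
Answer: -225 + 100*I ≈ -225.0 + 100.0*I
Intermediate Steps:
Z = 25 (Z = 5² = 25)
T(n) = -9 + √2*√n (T(n) = -9 + √(n + n) = -9 + √(2*n) = -9 + √2*√n)
Z*T(D(t, -3)) = 25*(-9 + √2*√(-5 - 3)) = 25*(-9 + √2*√(-8)) = 25*(-9 + √2*(2*I*√2)) = 25*(-9 + 4*I) = -225 + 100*I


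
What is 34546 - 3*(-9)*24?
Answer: 35194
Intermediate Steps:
34546 - 3*(-9)*24 = 34546 - (-27)*24 = 34546 - 1*(-648) = 34546 + 648 = 35194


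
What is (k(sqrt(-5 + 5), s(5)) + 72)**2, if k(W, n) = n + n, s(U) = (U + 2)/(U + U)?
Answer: 134689/25 ≈ 5387.6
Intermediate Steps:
s(U) = (2 + U)/(2*U) (s(U) = (2 + U)/((2*U)) = (2 + U)*(1/(2*U)) = (2 + U)/(2*U))
k(W, n) = 2*n
(k(sqrt(-5 + 5), s(5)) + 72)**2 = (2*((1/2)*(2 + 5)/5) + 72)**2 = (2*((1/2)*(1/5)*7) + 72)**2 = (2*(7/10) + 72)**2 = (7/5 + 72)**2 = (367/5)**2 = 134689/25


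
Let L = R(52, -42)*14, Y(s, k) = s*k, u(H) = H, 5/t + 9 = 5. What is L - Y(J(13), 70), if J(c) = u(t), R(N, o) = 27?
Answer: 931/2 ≈ 465.50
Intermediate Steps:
t = -5/4 (t = 5/(-9 + 5) = 5/(-4) = 5*(-¼) = -5/4 ≈ -1.2500)
J(c) = -5/4
Y(s, k) = k*s
L = 378 (L = 27*14 = 378)
L - Y(J(13), 70) = 378 - 70*(-5)/4 = 378 - 1*(-175/2) = 378 + 175/2 = 931/2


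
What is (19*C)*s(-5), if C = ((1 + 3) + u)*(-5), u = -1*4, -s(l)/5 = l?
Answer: 0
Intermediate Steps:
s(l) = -5*l
u = -4
C = 0 (C = ((1 + 3) - 4)*(-5) = (4 - 4)*(-5) = 0*(-5) = 0)
(19*C)*s(-5) = (19*0)*(-5*(-5)) = 0*25 = 0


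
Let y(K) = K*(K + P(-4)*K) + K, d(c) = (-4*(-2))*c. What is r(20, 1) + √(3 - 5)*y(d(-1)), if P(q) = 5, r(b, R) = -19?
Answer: -19 + 376*I*√2 ≈ -19.0 + 531.74*I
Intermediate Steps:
d(c) = 8*c
y(K) = K + 6*K² (y(K) = K*(K + 5*K) + K = K*(6*K) + K = 6*K² + K = K + 6*K²)
r(20, 1) + √(3 - 5)*y(d(-1)) = -19 + √(3 - 5)*((8*(-1))*(1 + 6*(8*(-1)))) = -19 + √(-2)*(-8*(1 + 6*(-8))) = -19 + (I*√2)*(-8*(1 - 48)) = -19 + (I*√2)*(-8*(-47)) = -19 + (I*√2)*376 = -19 + 376*I*√2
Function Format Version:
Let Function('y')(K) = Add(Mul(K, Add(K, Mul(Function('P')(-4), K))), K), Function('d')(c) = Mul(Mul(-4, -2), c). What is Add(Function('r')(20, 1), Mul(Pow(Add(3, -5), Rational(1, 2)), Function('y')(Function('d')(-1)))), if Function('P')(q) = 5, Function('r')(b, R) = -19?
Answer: Add(-19, Mul(376, I, Pow(2, Rational(1, 2)))) ≈ Add(-19.000, Mul(531.74, I))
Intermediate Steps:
Function('d')(c) = Mul(8, c)
Function('y')(K) = Add(K, Mul(6, Pow(K, 2))) (Function('y')(K) = Add(Mul(K, Add(K, Mul(5, K))), K) = Add(Mul(K, Mul(6, K)), K) = Add(Mul(6, Pow(K, 2)), K) = Add(K, Mul(6, Pow(K, 2))))
Add(Function('r')(20, 1), Mul(Pow(Add(3, -5), Rational(1, 2)), Function('y')(Function('d')(-1)))) = Add(-19, Mul(Pow(Add(3, -5), Rational(1, 2)), Mul(Mul(8, -1), Add(1, Mul(6, Mul(8, -1)))))) = Add(-19, Mul(Pow(-2, Rational(1, 2)), Mul(-8, Add(1, Mul(6, -8))))) = Add(-19, Mul(Mul(I, Pow(2, Rational(1, 2))), Mul(-8, Add(1, -48)))) = Add(-19, Mul(Mul(I, Pow(2, Rational(1, 2))), Mul(-8, -47))) = Add(-19, Mul(Mul(I, Pow(2, Rational(1, 2))), 376)) = Add(-19, Mul(376, I, Pow(2, Rational(1, 2))))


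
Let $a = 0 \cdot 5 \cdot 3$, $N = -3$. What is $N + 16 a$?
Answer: $-3$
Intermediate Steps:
$a = 0$ ($a = 0 \cdot 3 = 0$)
$N + 16 a = -3 + 16 \cdot 0 = -3 + 0 = -3$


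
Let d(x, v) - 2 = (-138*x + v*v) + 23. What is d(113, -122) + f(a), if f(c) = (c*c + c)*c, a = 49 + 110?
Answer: 4044275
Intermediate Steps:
a = 159
d(x, v) = 25 + v² - 138*x (d(x, v) = 2 + ((-138*x + v*v) + 23) = 2 + ((-138*x + v²) + 23) = 2 + ((v² - 138*x) + 23) = 2 + (23 + v² - 138*x) = 25 + v² - 138*x)
f(c) = c*(c + c²) (f(c) = (c² + c)*c = (c + c²)*c = c*(c + c²))
d(113, -122) + f(a) = (25 + (-122)² - 138*113) + 159²*(1 + 159) = (25 + 14884 - 15594) + 25281*160 = -685 + 4044960 = 4044275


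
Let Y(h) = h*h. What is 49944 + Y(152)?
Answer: 73048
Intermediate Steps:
Y(h) = h²
49944 + Y(152) = 49944 + 152² = 49944 + 23104 = 73048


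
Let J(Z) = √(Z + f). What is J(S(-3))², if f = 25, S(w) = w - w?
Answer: 25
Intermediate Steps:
S(w) = 0
J(Z) = √(25 + Z) (J(Z) = √(Z + 25) = √(25 + Z))
J(S(-3))² = (√(25 + 0))² = (√25)² = 5² = 25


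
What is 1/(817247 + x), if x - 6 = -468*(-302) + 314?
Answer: 1/958903 ≈ 1.0429e-6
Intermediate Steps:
x = 141656 (x = 6 + (-468*(-302) + 314) = 6 + (141336 + 314) = 6 + 141650 = 141656)
1/(817247 + x) = 1/(817247 + 141656) = 1/958903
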